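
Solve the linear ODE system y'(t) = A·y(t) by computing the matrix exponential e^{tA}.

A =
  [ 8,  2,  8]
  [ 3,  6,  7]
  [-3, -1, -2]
e^{tA} =
  [2*exp(5*t) - exp(2*t), 2*t*exp(5*t), 2*t*exp(5*t) + 2*exp(5*t) - 2*exp(2*t)]
  [exp(5*t) - exp(2*t), t*exp(5*t) + exp(5*t), t*exp(5*t) + 2*exp(5*t) - 2*exp(2*t)]
  [-exp(5*t) + exp(2*t), -t*exp(5*t), -t*exp(5*t) - exp(5*t) + 2*exp(2*t)]

Strategy: write A = P · J · P⁻¹ where J is a Jordan canonical form, so e^{tA} = P · e^{tJ} · P⁻¹, and e^{tJ} can be computed block-by-block.

A has Jordan form
J =
  [2, 0, 0]
  [0, 5, 1]
  [0, 0, 5]
(up to reordering of blocks).

Per-block formulas:
  For a 1×1 block at λ = 2: exp(t · [2]) = [e^(2t)].
  For a 2×2 Jordan block J_2(5): exp(t · J_2(5)) = e^(5t)·(I + t·N), where N is the 2×2 nilpotent shift.

After assembling e^{tJ} and conjugating by P, we get:

e^{tA} =
  [2*exp(5*t) - exp(2*t), 2*t*exp(5*t), 2*t*exp(5*t) + 2*exp(5*t) - 2*exp(2*t)]
  [exp(5*t) - exp(2*t), t*exp(5*t) + exp(5*t), t*exp(5*t) + 2*exp(5*t) - 2*exp(2*t)]
  [-exp(5*t) + exp(2*t), -t*exp(5*t), -t*exp(5*t) - exp(5*t) + 2*exp(2*t)]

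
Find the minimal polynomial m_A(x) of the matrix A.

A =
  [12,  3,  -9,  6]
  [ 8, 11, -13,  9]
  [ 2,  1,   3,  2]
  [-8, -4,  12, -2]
x^3 - 18*x^2 + 108*x - 216

The characteristic polynomial is χ_A(x) = (x - 6)^4, so the eigenvalues are known. The minimal polynomial is
  m_A(x) = Π_λ (x − λ)^{k_λ}
where k_λ is the size of the *largest* Jordan block for λ (equivalently, the smallest k with (A − λI)^k v = 0 for every generalised eigenvector v of λ).

  λ = 6: largest Jordan block has size 3, contributing (x − 6)^3

So m_A(x) = (x - 6)^3 = x^3 - 18*x^2 + 108*x - 216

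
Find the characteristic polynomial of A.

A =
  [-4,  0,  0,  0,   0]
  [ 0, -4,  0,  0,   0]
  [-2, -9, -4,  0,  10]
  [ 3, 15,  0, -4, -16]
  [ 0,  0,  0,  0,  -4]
x^5 + 20*x^4 + 160*x^3 + 640*x^2 + 1280*x + 1024

Expanding det(x·I − A) (e.g. by cofactor expansion or by noting that A is similar to its Jordan form J, which has the same characteristic polynomial as A) gives
  χ_A(x) = x^5 + 20*x^4 + 160*x^3 + 640*x^2 + 1280*x + 1024
which factors as (x + 4)^5. The eigenvalues (with algebraic multiplicities) are λ = -4 with multiplicity 5.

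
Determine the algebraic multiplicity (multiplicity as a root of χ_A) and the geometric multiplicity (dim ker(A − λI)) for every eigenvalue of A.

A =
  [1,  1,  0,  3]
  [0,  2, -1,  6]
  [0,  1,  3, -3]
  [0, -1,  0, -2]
λ = 1: alg = 4, geom = 2

Step 1 — factor the characteristic polynomial to read off the algebraic multiplicities:
  χ_A(x) = (x - 1)^4

Step 2 — compute geometric multiplicities via the rank-nullity identity g(λ) = n − rank(A − λI):
  rank(A − (1)·I) = 2, so dim ker(A − (1)·I) = n − 2 = 2

Summary:
  λ = 1: algebraic multiplicity = 4, geometric multiplicity = 2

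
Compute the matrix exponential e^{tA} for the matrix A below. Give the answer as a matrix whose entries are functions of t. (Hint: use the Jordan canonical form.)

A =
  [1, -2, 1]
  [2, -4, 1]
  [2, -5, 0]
e^{tA} =
  [t^2*exp(-t) + 2*t*exp(-t) + exp(-t), -3*t^2*exp(-t)/2 - 2*t*exp(-t), t^2*exp(-t)/2 + t*exp(-t)]
  [2*t*exp(-t), -3*t*exp(-t) + exp(-t), t*exp(-t)]
  [-2*t^2*exp(-t) + 2*t*exp(-t), 3*t^2*exp(-t) - 5*t*exp(-t), -t^2*exp(-t) + t*exp(-t) + exp(-t)]

Strategy: write A = P · J · P⁻¹ where J is a Jordan canonical form, so e^{tA} = P · e^{tJ} · P⁻¹, and e^{tJ} can be computed block-by-block.

A has Jordan form
J =
  [-1,  1,  0]
  [ 0, -1,  1]
  [ 0,  0, -1]
(up to reordering of blocks).

Per-block formulas:
  For a 3×3 Jordan block J_3(-1): exp(t · J_3(-1)) = e^(-1t)·(I + t·N + (t^2/2)·N^2), where N is the 3×3 nilpotent shift.

After assembling e^{tJ} and conjugating by P, we get:

e^{tA} =
  [t^2*exp(-t) + 2*t*exp(-t) + exp(-t), -3*t^2*exp(-t)/2 - 2*t*exp(-t), t^2*exp(-t)/2 + t*exp(-t)]
  [2*t*exp(-t), -3*t*exp(-t) + exp(-t), t*exp(-t)]
  [-2*t^2*exp(-t) + 2*t*exp(-t), 3*t^2*exp(-t) - 5*t*exp(-t), -t^2*exp(-t) + t*exp(-t) + exp(-t)]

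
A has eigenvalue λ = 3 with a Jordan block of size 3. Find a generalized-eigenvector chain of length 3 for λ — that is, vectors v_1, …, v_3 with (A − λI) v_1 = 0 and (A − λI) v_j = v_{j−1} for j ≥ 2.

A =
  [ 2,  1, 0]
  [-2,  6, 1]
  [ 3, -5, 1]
A Jordan chain for λ = 3 of length 3:
v_1 = (-1, -1, 1)ᵀ
v_2 = (-1, -2, 3)ᵀ
v_3 = (1, 0, 0)ᵀ

Let N = A − (3)·I. We want v_3 with N^3 v_3 = 0 but N^2 v_3 ≠ 0; then v_{j-1} := N · v_j for j = 3, …, 2.

Pick v_3 = (1, 0, 0)ᵀ.
Then v_2 = N · v_3 = (-1, -2, 3)ᵀ.
Then v_1 = N · v_2 = (-1, -1, 1)ᵀ.

Sanity check: (A − (3)·I) v_1 = (0, 0, 0)ᵀ = 0. ✓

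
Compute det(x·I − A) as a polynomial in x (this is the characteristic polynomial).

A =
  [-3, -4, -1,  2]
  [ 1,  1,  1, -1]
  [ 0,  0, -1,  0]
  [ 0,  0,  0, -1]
x^4 + 4*x^3 + 6*x^2 + 4*x + 1

Expanding det(x·I − A) (e.g. by cofactor expansion or by noting that A is similar to its Jordan form J, which has the same characteristic polynomial as A) gives
  χ_A(x) = x^4 + 4*x^3 + 6*x^2 + 4*x + 1
which factors as (x + 1)^4. The eigenvalues (with algebraic multiplicities) are λ = -1 with multiplicity 4.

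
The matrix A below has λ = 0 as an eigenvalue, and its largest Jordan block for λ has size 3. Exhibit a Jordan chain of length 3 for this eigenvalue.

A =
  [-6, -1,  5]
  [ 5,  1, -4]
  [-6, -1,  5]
A Jordan chain for λ = 0 of length 3:
v_1 = (1, -1, 1)ᵀ
v_2 = (-6, 5, -6)ᵀ
v_3 = (1, 0, 0)ᵀ

Let N = A − (0)·I. We want v_3 with N^3 v_3 = 0 but N^2 v_3 ≠ 0; then v_{j-1} := N · v_j for j = 3, …, 2.

Pick v_3 = (1, 0, 0)ᵀ.
Then v_2 = N · v_3 = (-6, 5, -6)ᵀ.
Then v_1 = N · v_2 = (1, -1, 1)ᵀ.

Sanity check: (A − (0)·I) v_1 = (0, 0, 0)ᵀ = 0. ✓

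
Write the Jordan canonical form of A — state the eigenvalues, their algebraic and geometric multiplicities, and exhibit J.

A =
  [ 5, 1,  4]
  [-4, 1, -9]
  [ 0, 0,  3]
J_3(3)

The characteristic polynomial is
  det(x·I − A) = x^3 - 9*x^2 + 27*x - 27 = (x - 3)^3

Eigenvalues and multiplicities (the geometric multiplicity of λ is n − rank(A − λI), which equals the number of Jordan blocks for λ):
  λ = 3: algebraic multiplicity = 3, geometric multiplicity = 1

Determining the block sizes for each eigenvalue:
  λ = 3: one block (gm = 1), so the single block has size am = 3 → block sizes [3]

Assembling the blocks gives a Jordan form
J =
  [3, 1, 0]
  [0, 3, 1]
  [0, 0, 3]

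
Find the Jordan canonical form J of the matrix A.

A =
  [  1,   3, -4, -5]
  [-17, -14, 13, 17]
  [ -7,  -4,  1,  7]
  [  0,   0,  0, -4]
J_3(-4) ⊕ J_1(-4)

The characteristic polynomial is
  det(x·I − A) = x^4 + 16*x^3 + 96*x^2 + 256*x + 256 = (x + 4)^4

Eigenvalues and multiplicities (the geometric multiplicity of λ is n − rank(A − λI), which equals the number of Jordan blocks for λ):
  λ = -4: algebraic multiplicity = 4, geometric multiplicity = 2

Determining the block sizes for each eigenvalue:
  λ = -4: with am = 4 and gm = 2, the partition is not yet determined (e.g. several partitions of 4 into 2 parts exist). Let N = A − (-4)·I. Computing rank(N^1) = 2, rank(N^2) = 1, rank(N^3) = 0; the number of blocks of size ≥ j is rank(N^{j−1}) − rank(N^j), giving [2, 1, 1]. So we have 1 block(s) of size 3, 1 block(s) of size 1 → block sizes [3, 1]

Assembling the blocks gives a Jordan form
J =
  [-4,  1,  0,  0]
  [ 0, -4,  1,  0]
  [ 0,  0, -4,  0]
  [ 0,  0,  0, -4]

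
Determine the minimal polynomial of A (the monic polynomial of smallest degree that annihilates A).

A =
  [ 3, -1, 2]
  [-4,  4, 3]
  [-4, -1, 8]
x^3 - 15*x^2 + 75*x - 125

The characteristic polynomial is χ_A(x) = (x - 5)^3, so the eigenvalues are known. The minimal polynomial is
  m_A(x) = Π_λ (x − λ)^{k_λ}
where k_λ is the size of the *largest* Jordan block for λ (equivalently, the smallest k with (A − λI)^k v = 0 for every generalised eigenvector v of λ).

  λ = 5: largest Jordan block has size 3, contributing (x − 5)^3

So m_A(x) = (x - 5)^3 = x^3 - 15*x^2 + 75*x - 125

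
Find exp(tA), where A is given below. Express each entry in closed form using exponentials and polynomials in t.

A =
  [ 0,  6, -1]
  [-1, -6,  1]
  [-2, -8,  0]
e^{tA} =
  [2*t*exp(-2*t) + exp(-2*t), -2*t^2*exp(-2*t) + 6*t*exp(-2*t), t^2*exp(-2*t) - t*exp(-2*t)]
  [-t*exp(-2*t), t^2*exp(-2*t) - 4*t*exp(-2*t) + exp(-2*t), -t^2*exp(-2*t)/2 + t*exp(-2*t)]
  [-2*t*exp(-2*t), 2*t^2*exp(-2*t) - 8*t*exp(-2*t), -t^2*exp(-2*t) + 2*t*exp(-2*t) + exp(-2*t)]

Strategy: write A = P · J · P⁻¹ where J is a Jordan canonical form, so e^{tA} = P · e^{tJ} · P⁻¹, and e^{tJ} can be computed block-by-block.

A has Jordan form
J =
  [-2,  1,  0]
  [ 0, -2,  1]
  [ 0,  0, -2]
(up to reordering of blocks).

Per-block formulas:
  For a 3×3 Jordan block J_3(-2): exp(t · J_3(-2)) = e^(-2t)·(I + t·N + (t^2/2)·N^2), where N is the 3×3 nilpotent shift.

After assembling e^{tJ} and conjugating by P, we get:

e^{tA} =
  [2*t*exp(-2*t) + exp(-2*t), -2*t^2*exp(-2*t) + 6*t*exp(-2*t), t^2*exp(-2*t) - t*exp(-2*t)]
  [-t*exp(-2*t), t^2*exp(-2*t) - 4*t*exp(-2*t) + exp(-2*t), -t^2*exp(-2*t)/2 + t*exp(-2*t)]
  [-2*t*exp(-2*t), 2*t^2*exp(-2*t) - 8*t*exp(-2*t), -t^2*exp(-2*t) + 2*t*exp(-2*t) + exp(-2*t)]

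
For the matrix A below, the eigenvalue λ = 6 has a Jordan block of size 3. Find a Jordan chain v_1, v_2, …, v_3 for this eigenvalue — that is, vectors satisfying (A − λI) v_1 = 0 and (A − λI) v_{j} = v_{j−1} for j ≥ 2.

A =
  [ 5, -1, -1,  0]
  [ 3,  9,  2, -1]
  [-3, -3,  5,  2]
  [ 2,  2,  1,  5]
A Jordan chain for λ = 6 of length 3:
v_1 = (1, -2, 1, -1)ᵀ
v_2 = (-1, 3, -3, 2)ᵀ
v_3 = (1, 0, 0, 0)ᵀ

Let N = A − (6)·I. We want v_3 with N^3 v_3 = 0 but N^2 v_3 ≠ 0; then v_{j-1} := N · v_j for j = 3, …, 2.

Pick v_3 = (1, 0, 0, 0)ᵀ.
Then v_2 = N · v_3 = (-1, 3, -3, 2)ᵀ.
Then v_1 = N · v_2 = (1, -2, 1, -1)ᵀ.

Sanity check: (A − (6)·I) v_1 = (0, 0, 0, 0)ᵀ = 0. ✓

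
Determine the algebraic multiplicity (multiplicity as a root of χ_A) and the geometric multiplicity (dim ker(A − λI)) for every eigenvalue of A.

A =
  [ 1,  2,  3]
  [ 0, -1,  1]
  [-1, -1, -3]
λ = -1: alg = 3, geom = 1

Step 1 — factor the characteristic polynomial to read off the algebraic multiplicities:
  χ_A(x) = (x + 1)^3

Step 2 — compute geometric multiplicities via the rank-nullity identity g(λ) = n − rank(A − λI):
  rank(A − (-1)·I) = 2, so dim ker(A − (-1)·I) = n − 2 = 1

Summary:
  λ = -1: algebraic multiplicity = 3, geometric multiplicity = 1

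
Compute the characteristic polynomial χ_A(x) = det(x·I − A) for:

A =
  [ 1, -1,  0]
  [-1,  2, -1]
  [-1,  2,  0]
x^3 - 3*x^2 + 3*x - 1

Expanding det(x·I − A) (e.g. by cofactor expansion or by noting that A is similar to its Jordan form J, which has the same characteristic polynomial as A) gives
  χ_A(x) = x^3 - 3*x^2 + 3*x - 1
which factors as (x - 1)^3. The eigenvalues (with algebraic multiplicities) are λ = 1 with multiplicity 3.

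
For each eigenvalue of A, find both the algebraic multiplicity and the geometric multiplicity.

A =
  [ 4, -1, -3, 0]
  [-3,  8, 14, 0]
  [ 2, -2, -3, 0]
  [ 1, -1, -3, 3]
λ = 3: alg = 4, geom = 2

Step 1 — factor the characteristic polynomial to read off the algebraic multiplicities:
  χ_A(x) = (x - 3)^4

Step 2 — compute geometric multiplicities via the rank-nullity identity g(λ) = n − rank(A − λI):
  rank(A − (3)·I) = 2, so dim ker(A − (3)·I) = n − 2 = 2

Summary:
  λ = 3: algebraic multiplicity = 4, geometric multiplicity = 2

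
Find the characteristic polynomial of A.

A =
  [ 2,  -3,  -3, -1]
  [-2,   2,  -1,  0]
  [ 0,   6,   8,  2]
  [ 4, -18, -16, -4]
x^4 - 8*x^3 + 24*x^2 - 32*x + 16

Expanding det(x·I − A) (e.g. by cofactor expansion or by noting that A is similar to its Jordan form J, which has the same characteristic polynomial as A) gives
  χ_A(x) = x^4 - 8*x^3 + 24*x^2 - 32*x + 16
which factors as (x - 2)^4. The eigenvalues (with algebraic multiplicities) are λ = 2 with multiplicity 4.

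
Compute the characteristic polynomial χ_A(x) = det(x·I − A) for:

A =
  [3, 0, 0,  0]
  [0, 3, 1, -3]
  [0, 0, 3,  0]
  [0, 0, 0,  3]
x^4 - 12*x^3 + 54*x^2 - 108*x + 81

Expanding det(x·I − A) (e.g. by cofactor expansion or by noting that A is similar to its Jordan form J, which has the same characteristic polynomial as A) gives
  χ_A(x) = x^4 - 12*x^3 + 54*x^2 - 108*x + 81
which factors as (x - 3)^4. The eigenvalues (with algebraic multiplicities) are λ = 3 with multiplicity 4.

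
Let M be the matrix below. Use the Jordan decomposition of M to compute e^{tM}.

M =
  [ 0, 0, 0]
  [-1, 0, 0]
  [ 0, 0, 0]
e^{tM} =
  [1, 0, 0]
  [-t, 1, 0]
  [0, 0, 1]

Strategy: write M = P · J · P⁻¹ where J is a Jordan canonical form, so e^{tM} = P · e^{tJ} · P⁻¹, and e^{tJ} can be computed block-by-block.

M has Jordan form
J =
  [0, 1, 0]
  [0, 0, 0]
  [0, 0, 0]
(up to reordering of blocks).

Per-block formulas:
  For a 1×1 block at λ = 0: exp(t · [0]) = [e^(0t)].
  For a 2×2 Jordan block J_2(0): exp(t · J_2(0)) = e^(0t)·(I + t·N), where N is the 2×2 nilpotent shift.

After assembling e^{tJ} and conjugating by P, we get:

e^{tM} =
  [1, 0, 0]
  [-t, 1, 0]
  [0, 0, 1]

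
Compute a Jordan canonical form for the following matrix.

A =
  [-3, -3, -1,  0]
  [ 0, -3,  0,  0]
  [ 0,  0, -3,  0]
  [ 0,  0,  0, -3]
J_2(-3) ⊕ J_1(-3) ⊕ J_1(-3)

The characteristic polynomial is
  det(x·I − A) = x^4 + 12*x^3 + 54*x^2 + 108*x + 81 = (x + 3)^4

Eigenvalues and multiplicities (the geometric multiplicity of λ is n − rank(A − λI), which equals the number of Jordan blocks for λ):
  λ = -3: algebraic multiplicity = 4, geometric multiplicity = 3

Determining the block sizes for each eigenvalue:
  λ = -3: 3 blocks summing to 4 forces exactly one block of size 2 and the rest size 1 → block sizes [2, 1, 1]

Assembling the blocks gives a Jordan form
J =
  [-3,  1,  0,  0]
  [ 0, -3,  0,  0]
  [ 0,  0, -3,  0]
  [ 0,  0,  0, -3]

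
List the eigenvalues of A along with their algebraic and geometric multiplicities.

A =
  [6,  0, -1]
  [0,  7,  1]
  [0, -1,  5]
λ = 6: alg = 3, geom = 1

Step 1 — factor the characteristic polynomial to read off the algebraic multiplicities:
  χ_A(x) = (x - 6)^3

Step 2 — compute geometric multiplicities via the rank-nullity identity g(λ) = n − rank(A − λI):
  rank(A − (6)·I) = 2, so dim ker(A − (6)·I) = n − 2 = 1

Summary:
  λ = 6: algebraic multiplicity = 3, geometric multiplicity = 1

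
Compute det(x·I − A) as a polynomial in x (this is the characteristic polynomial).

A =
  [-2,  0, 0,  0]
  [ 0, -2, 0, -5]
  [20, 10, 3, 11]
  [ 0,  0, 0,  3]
x^4 - 2*x^3 - 11*x^2 + 12*x + 36

Expanding det(x·I − A) (e.g. by cofactor expansion or by noting that A is similar to its Jordan form J, which has the same characteristic polynomial as A) gives
  χ_A(x) = x^4 - 2*x^3 - 11*x^2 + 12*x + 36
which factors as (x - 3)^2*(x + 2)^2. The eigenvalues (with algebraic multiplicities) are λ = -2 with multiplicity 2, λ = 3 with multiplicity 2.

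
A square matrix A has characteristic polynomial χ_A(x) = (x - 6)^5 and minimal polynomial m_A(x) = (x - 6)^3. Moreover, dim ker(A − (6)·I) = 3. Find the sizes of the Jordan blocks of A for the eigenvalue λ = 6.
Block sizes for λ = 6: [3, 1, 1]

Step 1 — from the characteristic polynomial, algebraic multiplicity of λ = 6 is 5. From dim ker(A − (6)·I) = 3, there are exactly 3 Jordan blocks for λ = 6.
Step 2 — from the minimal polynomial, the factor (x − 6)^3 tells us the largest block for λ = 6 has size 3.
Step 3 — with total size 5, 3 blocks, and largest block 3, the block sizes (in nonincreasing order) are [3, 1, 1].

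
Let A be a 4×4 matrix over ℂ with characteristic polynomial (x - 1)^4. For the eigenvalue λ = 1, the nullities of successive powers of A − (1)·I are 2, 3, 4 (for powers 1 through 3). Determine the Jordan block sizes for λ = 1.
Block sizes for λ = 1: [3, 1]

From the dimensions of kernels of powers, the number of Jordan blocks of size at least j is d_j − d_{j−1} where d_j = dim ker(N^j) (with d_0 = 0). Computing the differences gives [2, 1, 1].
The number of blocks of size exactly k is (#blocks of size ≥ k) − (#blocks of size ≥ k + 1), so the partition is: 1 block(s) of size 1, 1 block(s) of size 3.
In nonincreasing order the block sizes are [3, 1].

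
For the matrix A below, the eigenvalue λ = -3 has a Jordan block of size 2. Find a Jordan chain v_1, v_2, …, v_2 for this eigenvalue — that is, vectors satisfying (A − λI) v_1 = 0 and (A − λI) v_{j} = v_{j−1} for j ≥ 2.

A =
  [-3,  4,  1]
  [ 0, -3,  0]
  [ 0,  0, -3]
A Jordan chain for λ = -3 of length 2:
v_1 = (4, 0, 0)ᵀ
v_2 = (0, 1, 0)ᵀ

Let N = A − (-3)·I. We want v_2 with N^2 v_2 = 0 but N^1 v_2 ≠ 0; then v_{j-1} := N · v_j for j = 2, …, 2.

Pick v_2 = (0, 1, 0)ᵀ.
Then v_1 = N · v_2 = (4, 0, 0)ᵀ.

Sanity check: (A − (-3)·I) v_1 = (0, 0, 0)ᵀ = 0. ✓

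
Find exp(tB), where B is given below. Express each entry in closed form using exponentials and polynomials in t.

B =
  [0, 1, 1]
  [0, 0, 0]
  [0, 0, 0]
e^{tB} =
  [1, t, t]
  [0, 1, 0]
  [0, 0, 1]

Strategy: write B = P · J · P⁻¹ where J is a Jordan canonical form, so e^{tB} = P · e^{tJ} · P⁻¹, and e^{tJ} can be computed block-by-block.

B has Jordan form
J =
  [0, 1, 0]
  [0, 0, 0]
  [0, 0, 0]
(up to reordering of blocks).

Per-block formulas:
  For a 1×1 block at λ = 0: exp(t · [0]) = [e^(0t)].
  For a 2×2 Jordan block J_2(0): exp(t · J_2(0)) = e^(0t)·(I + t·N), where N is the 2×2 nilpotent shift.

After assembling e^{tJ} and conjugating by P, we get:

e^{tB} =
  [1, t, t]
  [0, 1, 0]
  [0, 0, 1]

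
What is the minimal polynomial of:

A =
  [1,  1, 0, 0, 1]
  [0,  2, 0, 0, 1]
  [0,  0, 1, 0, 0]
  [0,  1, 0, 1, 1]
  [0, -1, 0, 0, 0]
x^2 - 2*x + 1

The characteristic polynomial is χ_A(x) = (x - 1)^5, so the eigenvalues are known. The minimal polynomial is
  m_A(x) = Π_λ (x − λ)^{k_λ}
where k_λ is the size of the *largest* Jordan block for λ (equivalently, the smallest k with (A − λI)^k v = 0 for every generalised eigenvector v of λ).

  λ = 1: largest Jordan block has size 2, contributing (x − 1)^2

So m_A(x) = (x - 1)^2 = x^2 - 2*x + 1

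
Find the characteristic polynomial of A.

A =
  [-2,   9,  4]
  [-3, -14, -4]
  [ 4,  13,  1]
x^3 + 15*x^2 + 75*x + 125

Expanding det(x·I − A) (e.g. by cofactor expansion or by noting that A is similar to its Jordan form J, which has the same characteristic polynomial as A) gives
  χ_A(x) = x^3 + 15*x^2 + 75*x + 125
which factors as (x + 5)^3. The eigenvalues (with algebraic multiplicities) are λ = -5 with multiplicity 3.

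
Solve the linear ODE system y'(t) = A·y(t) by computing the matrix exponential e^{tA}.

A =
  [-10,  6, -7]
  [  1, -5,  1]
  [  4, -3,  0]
e^{tA} =
  [3*t^2*exp(-5*t)/2 - 5*t*exp(-5*t) + exp(-5*t), -9*t^2*exp(-5*t)/2 + 6*t*exp(-5*t), 3*t^2*exp(-5*t) - 7*t*exp(-5*t)]
  [-t^2*exp(-5*t)/2 + t*exp(-5*t), 3*t^2*exp(-5*t)/2 + exp(-5*t), -t^2*exp(-5*t) + t*exp(-5*t)]
  [-3*t^2*exp(-5*t)/2 + 4*t*exp(-5*t), 9*t^2*exp(-5*t)/2 - 3*t*exp(-5*t), -3*t^2*exp(-5*t) + 5*t*exp(-5*t) + exp(-5*t)]

Strategy: write A = P · J · P⁻¹ where J is a Jordan canonical form, so e^{tA} = P · e^{tJ} · P⁻¹, and e^{tJ} can be computed block-by-block.

A has Jordan form
J =
  [-5,  1,  0]
  [ 0, -5,  1]
  [ 0,  0, -5]
(up to reordering of blocks).

Per-block formulas:
  For a 3×3 Jordan block J_3(-5): exp(t · J_3(-5)) = e^(-5t)·(I + t·N + (t^2/2)·N^2), where N is the 3×3 nilpotent shift.

After assembling e^{tJ} and conjugating by P, we get:

e^{tA} =
  [3*t^2*exp(-5*t)/2 - 5*t*exp(-5*t) + exp(-5*t), -9*t^2*exp(-5*t)/2 + 6*t*exp(-5*t), 3*t^2*exp(-5*t) - 7*t*exp(-5*t)]
  [-t^2*exp(-5*t)/2 + t*exp(-5*t), 3*t^2*exp(-5*t)/2 + exp(-5*t), -t^2*exp(-5*t) + t*exp(-5*t)]
  [-3*t^2*exp(-5*t)/2 + 4*t*exp(-5*t), 9*t^2*exp(-5*t)/2 - 3*t*exp(-5*t), -3*t^2*exp(-5*t) + 5*t*exp(-5*t) + exp(-5*t)]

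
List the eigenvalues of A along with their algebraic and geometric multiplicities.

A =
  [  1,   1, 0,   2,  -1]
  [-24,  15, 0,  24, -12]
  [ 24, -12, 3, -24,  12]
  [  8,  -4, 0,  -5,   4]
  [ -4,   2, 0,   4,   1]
λ = 3: alg = 5, geom = 4

Step 1 — factor the characteristic polynomial to read off the algebraic multiplicities:
  χ_A(x) = (x - 3)^5

Step 2 — compute geometric multiplicities via the rank-nullity identity g(λ) = n − rank(A − λI):
  rank(A − (3)·I) = 1, so dim ker(A − (3)·I) = n − 1 = 4

Summary:
  λ = 3: algebraic multiplicity = 5, geometric multiplicity = 4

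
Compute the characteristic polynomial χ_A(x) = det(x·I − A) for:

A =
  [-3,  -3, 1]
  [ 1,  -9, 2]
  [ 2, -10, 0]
x^3 + 12*x^2 + 48*x + 64

Expanding det(x·I − A) (e.g. by cofactor expansion or by noting that A is similar to its Jordan form J, which has the same characteristic polynomial as A) gives
  χ_A(x) = x^3 + 12*x^2 + 48*x + 64
which factors as (x + 4)^3. The eigenvalues (with algebraic multiplicities) are λ = -4 with multiplicity 3.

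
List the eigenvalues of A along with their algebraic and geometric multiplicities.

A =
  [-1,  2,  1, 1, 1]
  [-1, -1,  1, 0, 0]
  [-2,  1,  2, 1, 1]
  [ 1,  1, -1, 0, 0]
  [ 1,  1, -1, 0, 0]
λ = 0: alg = 5, geom = 3

Step 1 — factor the characteristic polynomial to read off the algebraic multiplicities:
  χ_A(x) = x^5

Step 2 — compute geometric multiplicities via the rank-nullity identity g(λ) = n − rank(A − λI):
  rank(A − (0)·I) = 2, so dim ker(A − (0)·I) = n − 2 = 3

Summary:
  λ = 0: algebraic multiplicity = 5, geometric multiplicity = 3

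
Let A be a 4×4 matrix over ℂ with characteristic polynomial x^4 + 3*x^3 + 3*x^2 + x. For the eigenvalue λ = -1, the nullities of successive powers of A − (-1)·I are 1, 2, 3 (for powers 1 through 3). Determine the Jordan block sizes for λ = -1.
Block sizes for λ = -1: [3]

From the dimensions of kernels of powers, the number of Jordan blocks of size at least j is d_j − d_{j−1} where d_j = dim ker(N^j) (with d_0 = 0). Computing the differences gives [1, 1, 1].
The number of blocks of size exactly k is (#blocks of size ≥ k) − (#blocks of size ≥ k + 1), so the partition is: 1 block(s) of size 3.
In nonincreasing order the block sizes are [3].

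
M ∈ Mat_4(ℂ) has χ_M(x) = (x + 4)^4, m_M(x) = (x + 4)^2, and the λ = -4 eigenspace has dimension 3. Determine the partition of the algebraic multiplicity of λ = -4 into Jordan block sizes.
Block sizes for λ = -4: [2, 1, 1]

Step 1 — from the characteristic polynomial, algebraic multiplicity of λ = -4 is 4. From dim ker(M − (-4)·I) = 3, there are exactly 3 Jordan blocks for λ = -4.
Step 2 — from the minimal polynomial, the factor (x + 4)^2 tells us the largest block for λ = -4 has size 2.
Step 3 — with total size 4, 3 blocks, and largest block 2, the block sizes (in nonincreasing order) are [2, 1, 1].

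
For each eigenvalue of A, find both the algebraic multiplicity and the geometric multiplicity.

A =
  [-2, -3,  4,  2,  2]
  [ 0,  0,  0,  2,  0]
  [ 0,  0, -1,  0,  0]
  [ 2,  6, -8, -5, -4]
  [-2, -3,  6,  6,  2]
λ = -2: alg = 2, geom = 1; λ = -1: alg = 2, geom = 2; λ = 0: alg = 1, geom = 1

Step 1 — factor the characteristic polynomial to read off the algebraic multiplicities:
  χ_A(x) = x*(x + 1)^2*(x + 2)^2

Step 2 — compute geometric multiplicities via the rank-nullity identity g(λ) = n − rank(A − λI):
  rank(A − (-2)·I) = 4, so dim ker(A − (-2)·I) = n − 4 = 1
  rank(A − (-1)·I) = 3, so dim ker(A − (-1)·I) = n − 3 = 2
  rank(A − (0)·I) = 4, so dim ker(A − (0)·I) = n − 4 = 1

Summary:
  λ = -2: algebraic multiplicity = 2, geometric multiplicity = 1
  λ = -1: algebraic multiplicity = 2, geometric multiplicity = 2
  λ = 0: algebraic multiplicity = 1, geometric multiplicity = 1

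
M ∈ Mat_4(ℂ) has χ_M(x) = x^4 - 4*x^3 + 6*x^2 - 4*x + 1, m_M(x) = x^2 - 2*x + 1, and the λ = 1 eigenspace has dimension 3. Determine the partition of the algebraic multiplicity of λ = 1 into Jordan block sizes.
Block sizes for λ = 1: [2, 1, 1]

Step 1 — from the characteristic polynomial, algebraic multiplicity of λ = 1 is 4. From dim ker(M − (1)·I) = 3, there are exactly 3 Jordan blocks for λ = 1.
Step 2 — from the minimal polynomial, the factor (x − 1)^2 tells us the largest block for λ = 1 has size 2.
Step 3 — with total size 4, 3 blocks, and largest block 2, the block sizes (in nonincreasing order) are [2, 1, 1].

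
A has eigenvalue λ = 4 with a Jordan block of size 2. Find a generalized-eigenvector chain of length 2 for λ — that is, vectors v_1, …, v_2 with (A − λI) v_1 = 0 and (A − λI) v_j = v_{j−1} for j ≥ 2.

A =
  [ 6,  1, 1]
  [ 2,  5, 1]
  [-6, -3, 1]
A Jordan chain for λ = 4 of length 2:
v_1 = (2, 2, -6)ᵀ
v_2 = (1, 0, 0)ᵀ

Let N = A − (4)·I. We want v_2 with N^2 v_2 = 0 but N^1 v_2 ≠ 0; then v_{j-1} := N · v_j for j = 2, …, 2.

Pick v_2 = (1, 0, 0)ᵀ.
Then v_1 = N · v_2 = (2, 2, -6)ᵀ.

Sanity check: (A − (4)·I) v_1 = (0, 0, 0)ᵀ = 0. ✓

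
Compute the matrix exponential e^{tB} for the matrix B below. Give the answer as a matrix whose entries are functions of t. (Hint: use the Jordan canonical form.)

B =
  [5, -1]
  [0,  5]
e^{tB} =
  [exp(5*t), -t*exp(5*t)]
  [0, exp(5*t)]

Strategy: write B = P · J · P⁻¹ where J is a Jordan canonical form, so e^{tB} = P · e^{tJ} · P⁻¹, and e^{tJ} can be computed block-by-block.

B has Jordan form
J =
  [5, 1]
  [0, 5]
(up to reordering of blocks).

Per-block formulas:
  For a 2×2 Jordan block J_2(5): exp(t · J_2(5)) = e^(5t)·(I + t·N), where N is the 2×2 nilpotent shift.

After assembling e^{tJ} and conjugating by P, we get:

e^{tB} =
  [exp(5*t), -t*exp(5*t)]
  [0, exp(5*t)]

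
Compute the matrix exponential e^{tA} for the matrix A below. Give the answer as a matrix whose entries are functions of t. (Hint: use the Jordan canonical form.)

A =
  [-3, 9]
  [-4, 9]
e^{tA} =
  [-6*t*exp(3*t) + exp(3*t), 9*t*exp(3*t)]
  [-4*t*exp(3*t), 6*t*exp(3*t) + exp(3*t)]

Strategy: write A = P · J · P⁻¹ where J is a Jordan canonical form, so e^{tA} = P · e^{tJ} · P⁻¹, and e^{tJ} can be computed block-by-block.

A has Jordan form
J =
  [3, 1]
  [0, 3]
(up to reordering of blocks).

Per-block formulas:
  For a 2×2 Jordan block J_2(3): exp(t · J_2(3)) = e^(3t)·(I + t·N), where N is the 2×2 nilpotent shift.

After assembling e^{tJ} and conjugating by P, we get:

e^{tA} =
  [-6*t*exp(3*t) + exp(3*t), 9*t*exp(3*t)]
  [-4*t*exp(3*t), 6*t*exp(3*t) + exp(3*t)]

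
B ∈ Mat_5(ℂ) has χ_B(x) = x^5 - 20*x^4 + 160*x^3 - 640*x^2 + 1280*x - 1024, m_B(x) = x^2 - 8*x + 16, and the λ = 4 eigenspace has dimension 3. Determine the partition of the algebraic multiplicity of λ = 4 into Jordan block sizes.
Block sizes for λ = 4: [2, 2, 1]

Step 1 — from the characteristic polynomial, algebraic multiplicity of λ = 4 is 5. From dim ker(B − (4)·I) = 3, there are exactly 3 Jordan blocks for λ = 4.
Step 2 — from the minimal polynomial, the factor (x − 4)^2 tells us the largest block for λ = 4 has size 2.
Step 3 — with total size 5, 3 blocks, and largest block 2, the block sizes (in nonincreasing order) are [2, 2, 1].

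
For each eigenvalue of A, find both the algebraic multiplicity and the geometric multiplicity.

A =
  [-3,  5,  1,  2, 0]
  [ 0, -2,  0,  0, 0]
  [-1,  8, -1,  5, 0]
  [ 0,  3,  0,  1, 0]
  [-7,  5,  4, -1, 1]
λ = -2: alg = 3, geom = 2; λ = 1: alg = 2, geom = 2

Step 1 — factor the characteristic polynomial to read off the algebraic multiplicities:
  χ_A(x) = (x - 1)^2*(x + 2)^3

Step 2 — compute geometric multiplicities via the rank-nullity identity g(λ) = n − rank(A − λI):
  rank(A − (-2)·I) = 3, so dim ker(A − (-2)·I) = n − 3 = 2
  rank(A − (1)·I) = 3, so dim ker(A − (1)·I) = n − 3 = 2

Summary:
  λ = -2: algebraic multiplicity = 3, geometric multiplicity = 2
  λ = 1: algebraic multiplicity = 2, geometric multiplicity = 2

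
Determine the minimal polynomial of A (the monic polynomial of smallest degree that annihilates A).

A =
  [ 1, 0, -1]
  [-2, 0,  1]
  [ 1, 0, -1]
x^3

The characteristic polynomial is χ_A(x) = x^3, so the eigenvalues are known. The minimal polynomial is
  m_A(x) = Π_λ (x − λ)^{k_λ}
where k_λ is the size of the *largest* Jordan block for λ (equivalently, the smallest k with (A − λI)^k v = 0 for every generalised eigenvector v of λ).

  λ = 0: largest Jordan block has size 3, contributing (x − 0)^3

So m_A(x) = x^3 = x^3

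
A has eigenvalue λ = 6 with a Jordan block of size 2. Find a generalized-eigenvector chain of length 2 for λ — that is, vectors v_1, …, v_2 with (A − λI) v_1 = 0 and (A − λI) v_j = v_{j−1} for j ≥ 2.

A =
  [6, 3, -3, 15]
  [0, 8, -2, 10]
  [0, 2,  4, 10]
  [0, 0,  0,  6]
A Jordan chain for λ = 6 of length 2:
v_1 = (3, 2, 2, 0)ᵀ
v_2 = (0, 1, 0, 0)ᵀ

Let N = A − (6)·I. We want v_2 with N^2 v_2 = 0 but N^1 v_2 ≠ 0; then v_{j-1} := N · v_j for j = 2, …, 2.

Pick v_2 = (0, 1, 0, 0)ᵀ.
Then v_1 = N · v_2 = (3, 2, 2, 0)ᵀ.

Sanity check: (A − (6)·I) v_1 = (0, 0, 0, 0)ᵀ = 0. ✓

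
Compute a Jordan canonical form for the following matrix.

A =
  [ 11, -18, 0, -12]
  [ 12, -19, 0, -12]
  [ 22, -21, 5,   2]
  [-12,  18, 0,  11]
J_1(-1) ⊕ J_1(-1) ⊕ J_2(5)

The characteristic polynomial is
  det(x·I − A) = x^4 - 8*x^3 + 6*x^2 + 40*x + 25 = (x - 5)^2*(x + 1)^2

Eigenvalues and multiplicities (the geometric multiplicity of λ is n − rank(A − λI), which equals the number of Jordan blocks for λ):
  λ = -1: algebraic multiplicity = 2, geometric multiplicity = 2
  λ = 5: algebraic multiplicity = 2, geometric multiplicity = 1

Determining the block sizes for each eigenvalue:
  λ = -1: gm = am = 2, so every block has size 1 → block sizes [1, 1]
  λ = 5: one block (gm = 1), so the single block has size am = 2 → block sizes [2]

Assembling the blocks gives a Jordan form
J =
  [-1,  0, 0, 0]
  [ 0, -1, 0, 0]
  [ 0,  0, 5, 1]
  [ 0,  0, 0, 5]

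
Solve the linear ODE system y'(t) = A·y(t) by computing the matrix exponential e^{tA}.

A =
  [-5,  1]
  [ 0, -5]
e^{tA} =
  [exp(-5*t), t*exp(-5*t)]
  [0, exp(-5*t)]

Strategy: write A = P · J · P⁻¹ where J is a Jordan canonical form, so e^{tA} = P · e^{tJ} · P⁻¹, and e^{tJ} can be computed block-by-block.

A has Jordan form
J =
  [-5,  1]
  [ 0, -5]
(up to reordering of blocks).

Per-block formulas:
  For a 2×2 Jordan block J_2(-5): exp(t · J_2(-5)) = e^(-5t)·(I + t·N), where N is the 2×2 nilpotent shift.

After assembling e^{tJ} and conjugating by P, we get:

e^{tA} =
  [exp(-5*t), t*exp(-5*t)]
  [0, exp(-5*t)]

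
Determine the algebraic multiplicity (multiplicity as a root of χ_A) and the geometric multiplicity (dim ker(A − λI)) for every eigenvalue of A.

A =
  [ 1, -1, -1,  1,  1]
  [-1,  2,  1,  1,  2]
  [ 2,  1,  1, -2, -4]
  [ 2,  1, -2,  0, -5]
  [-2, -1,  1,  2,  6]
λ = 2: alg = 5, geom = 2

Step 1 — factor the characteristic polynomial to read off the algebraic multiplicities:
  χ_A(x) = (x - 2)^5

Step 2 — compute geometric multiplicities via the rank-nullity identity g(λ) = n − rank(A − λI):
  rank(A − (2)·I) = 3, so dim ker(A − (2)·I) = n − 3 = 2

Summary:
  λ = 2: algebraic multiplicity = 5, geometric multiplicity = 2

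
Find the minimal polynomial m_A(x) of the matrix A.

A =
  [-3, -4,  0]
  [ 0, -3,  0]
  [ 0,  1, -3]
x^2 + 6*x + 9

The characteristic polynomial is χ_A(x) = (x + 3)^3, so the eigenvalues are known. The minimal polynomial is
  m_A(x) = Π_λ (x − λ)^{k_λ}
where k_λ is the size of the *largest* Jordan block for λ (equivalently, the smallest k with (A − λI)^k v = 0 for every generalised eigenvector v of λ).

  λ = -3: largest Jordan block has size 2, contributing (x + 3)^2

So m_A(x) = (x + 3)^2 = x^2 + 6*x + 9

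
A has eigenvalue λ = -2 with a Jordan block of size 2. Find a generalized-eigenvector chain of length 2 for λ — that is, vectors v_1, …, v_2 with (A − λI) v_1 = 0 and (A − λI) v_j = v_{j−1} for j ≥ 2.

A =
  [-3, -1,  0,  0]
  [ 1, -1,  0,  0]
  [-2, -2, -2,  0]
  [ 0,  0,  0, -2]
A Jordan chain for λ = -2 of length 2:
v_1 = (-1, 1, -2, 0)ᵀ
v_2 = (1, 0, 0, 0)ᵀ

Let N = A − (-2)·I. We want v_2 with N^2 v_2 = 0 but N^1 v_2 ≠ 0; then v_{j-1} := N · v_j for j = 2, …, 2.

Pick v_2 = (1, 0, 0, 0)ᵀ.
Then v_1 = N · v_2 = (-1, 1, -2, 0)ᵀ.

Sanity check: (A − (-2)·I) v_1 = (0, 0, 0, 0)ᵀ = 0. ✓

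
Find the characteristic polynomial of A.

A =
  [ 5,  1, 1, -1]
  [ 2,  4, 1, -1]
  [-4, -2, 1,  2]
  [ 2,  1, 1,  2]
x^4 - 12*x^3 + 54*x^2 - 108*x + 81

Expanding det(x·I − A) (e.g. by cofactor expansion or by noting that A is similar to its Jordan form J, which has the same characteristic polynomial as A) gives
  χ_A(x) = x^4 - 12*x^3 + 54*x^2 - 108*x + 81
which factors as (x - 3)^4. The eigenvalues (with algebraic multiplicities) are λ = 3 with multiplicity 4.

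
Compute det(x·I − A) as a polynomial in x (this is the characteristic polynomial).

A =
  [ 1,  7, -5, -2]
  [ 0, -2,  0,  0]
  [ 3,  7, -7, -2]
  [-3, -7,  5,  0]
x^4 + 8*x^3 + 24*x^2 + 32*x + 16

Expanding det(x·I − A) (e.g. by cofactor expansion or by noting that A is similar to its Jordan form J, which has the same characteristic polynomial as A) gives
  χ_A(x) = x^4 + 8*x^3 + 24*x^2 + 32*x + 16
which factors as (x + 2)^4. The eigenvalues (with algebraic multiplicities) are λ = -2 with multiplicity 4.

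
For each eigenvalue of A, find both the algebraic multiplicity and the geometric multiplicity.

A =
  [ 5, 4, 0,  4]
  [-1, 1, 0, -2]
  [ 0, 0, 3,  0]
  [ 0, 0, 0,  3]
λ = 3: alg = 4, geom = 3

Step 1 — factor the characteristic polynomial to read off the algebraic multiplicities:
  χ_A(x) = (x - 3)^4

Step 2 — compute geometric multiplicities via the rank-nullity identity g(λ) = n − rank(A − λI):
  rank(A − (3)·I) = 1, so dim ker(A − (3)·I) = n − 1 = 3

Summary:
  λ = 3: algebraic multiplicity = 4, geometric multiplicity = 3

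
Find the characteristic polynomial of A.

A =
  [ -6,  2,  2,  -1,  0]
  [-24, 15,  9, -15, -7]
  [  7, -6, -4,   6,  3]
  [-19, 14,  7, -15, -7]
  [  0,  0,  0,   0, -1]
x^5 + 11*x^4 + 46*x^3 + 90*x^2 + 81*x + 27

Expanding det(x·I − A) (e.g. by cofactor expansion or by noting that A is similar to its Jordan form J, which has the same characteristic polynomial as A) gives
  χ_A(x) = x^5 + 11*x^4 + 46*x^3 + 90*x^2 + 81*x + 27
which factors as (x + 1)^2*(x + 3)^3. The eigenvalues (with algebraic multiplicities) are λ = -3 with multiplicity 3, λ = -1 with multiplicity 2.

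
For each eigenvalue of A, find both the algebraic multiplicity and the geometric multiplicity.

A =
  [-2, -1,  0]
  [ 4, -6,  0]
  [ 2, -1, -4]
λ = -4: alg = 3, geom = 2

Step 1 — factor the characteristic polynomial to read off the algebraic multiplicities:
  χ_A(x) = (x + 4)^3

Step 2 — compute geometric multiplicities via the rank-nullity identity g(λ) = n − rank(A − λI):
  rank(A − (-4)·I) = 1, so dim ker(A − (-4)·I) = n − 1 = 2

Summary:
  λ = -4: algebraic multiplicity = 3, geometric multiplicity = 2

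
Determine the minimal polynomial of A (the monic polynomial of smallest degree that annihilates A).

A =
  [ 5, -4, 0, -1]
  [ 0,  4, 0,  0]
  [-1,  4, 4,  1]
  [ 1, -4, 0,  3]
x^2 - 8*x + 16

The characteristic polynomial is χ_A(x) = (x - 4)^4, so the eigenvalues are known. The minimal polynomial is
  m_A(x) = Π_λ (x − λ)^{k_λ}
where k_λ is the size of the *largest* Jordan block for λ (equivalently, the smallest k with (A − λI)^k v = 0 for every generalised eigenvector v of λ).

  λ = 4: largest Jordan block has size 2, contributing (x − 4)^2

So m_A(x) = (x - 4)^2 = x^2 - 8*x + 16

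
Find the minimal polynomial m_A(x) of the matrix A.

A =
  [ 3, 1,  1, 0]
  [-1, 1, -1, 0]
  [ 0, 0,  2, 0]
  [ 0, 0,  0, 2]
x^2 - 4*x + 4

The characteristic polynomial is χ_A(x) = (x - 2)^4, so the eigenvalues are known. The minimal polynomial is
  m_A(x) = Π_λ (x − λ)^{k_λ}
where k_λ is the size of the *largest* Jordan block for λ (equivalently, the smallest k with (A − λI)^k v = 0 for every generalised eigenvector v of λ).

  λ = 2: largest Jordan block has size 2, contributing (x − 2)^2

So m_A(x) = (x - 2)^2 = x^2 - 4*x + 4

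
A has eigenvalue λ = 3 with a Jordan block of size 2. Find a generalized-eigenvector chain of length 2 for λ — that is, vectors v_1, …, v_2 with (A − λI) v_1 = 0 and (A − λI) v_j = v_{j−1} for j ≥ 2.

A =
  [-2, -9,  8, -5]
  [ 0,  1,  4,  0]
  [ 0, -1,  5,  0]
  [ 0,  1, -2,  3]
A Jordan chain for λ = 3 of length 2:
v_1 = (-1, 2, 1, -1)ᵀ
v_2 = (2, -1, 0, 0)ᵀ

Let N = A − (3)·I. We want v_2 with N^2 v_2 = 0 but N^1 v_2 ≠ 0; then v_{j-1} := N · v_j for j = 2, …, 2.

Pick v_2 = (2, -1, 0, 0)ᵀ.
Then v_1 = N · v_2 = (-1, 2, 1, -1)ᵀ.

Sanity check: (A − (3)·I) v_1 = (0, 0, 0, 0)ᵀ = 0. ✓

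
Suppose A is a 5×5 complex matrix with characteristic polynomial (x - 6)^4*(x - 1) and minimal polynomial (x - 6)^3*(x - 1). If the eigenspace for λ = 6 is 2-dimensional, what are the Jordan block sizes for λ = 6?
Block sizes for λ = 6: [3, 1]

Step 1 — from the characteristic polynomial, algebraic multiplicity of λ = 6 is 4. From dim ker(A − (6)·I) = 2, there are exactly 2 Jordan blocks for λ = 6.
Step 2 — from the minimal polynomial, the factor (x − 6)^3 tells us the largest block for λ = 6 has size 3.
Step 3 — with total size 4, 2 blocks, and largest block 3, the block sizes (in nonincreasing order) are [3, 1].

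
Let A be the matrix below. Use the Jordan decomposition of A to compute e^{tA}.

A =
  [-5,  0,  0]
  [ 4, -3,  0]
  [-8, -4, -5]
e^{tA} =
  [exp(-5*t), 0, 0]
  [2*exp(-3*t) - 2*exp(-5*t), exp(-3*t), 0]
  [-4*exp(-3*t) + 4*exp(-5*t), -2*exp(-3*t) + 2*exp(-5*t), exp(-5*t)]

Strategy: write A = P · J · P⁻¹ where J is a Jordan canonical form, so e^{tA} = P · e^{tJ} · P⁻¹, and e^{tJ} can be computed block-by-block.

A has Jordan form
J =
  [-5,  0,  0]
  [ 0, -5,  0]
  [ 0,  0, -3]
(up to reordering of blocks).

Per-block formulas:
  For a 1×1 block at λ = -5: exp(t · [-5]) = [e^(-5t)].
  For a 1×1 block at λ = -3: exp(t · [-3]) = [e^(-3t)].

After assembling e^{tJ} and conjugating by P, we get:

e^{tA} =
  [exp(-5*t), 0, 0]
  [2*exp(-3*t) - 2*exp(-5*t), exp(-3*t), 0]
  [-4*exp(-3*t) + 4*exp(-5*t), -2*exp(-3*t) + 2*exp(-5*t), exp(-5*t)]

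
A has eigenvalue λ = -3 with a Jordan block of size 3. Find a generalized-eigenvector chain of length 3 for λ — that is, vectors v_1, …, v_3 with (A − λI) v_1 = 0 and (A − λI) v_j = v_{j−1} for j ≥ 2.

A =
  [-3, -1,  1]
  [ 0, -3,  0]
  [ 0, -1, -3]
A Jordan chain for λ = -3 of length 3:
v_1 = (-1, 0, 0)ᵀ
v_2 = (-1, 0, -1)ᵀ
v_3 = (0, 1, 0)ᵀ

Let N = A − (-3)·I. We want v_3 with N^3 v_3 = 0 but N^2 v_3 ≠ 0; then v_{j-1} := N · v_j for j = 3, …, 2.

Pick v_3 = (0, 1, 0)ᵀ.
Then v_2 = N · v_3 = (-1, 0, -1)ᵀ.
Then v_1 = N · v_2 = (-1, 0, 0)ᵀ.

Sanity check: (A − (-3)·I) v_1 = (0, 0, 0)ᵀ = 0. ✓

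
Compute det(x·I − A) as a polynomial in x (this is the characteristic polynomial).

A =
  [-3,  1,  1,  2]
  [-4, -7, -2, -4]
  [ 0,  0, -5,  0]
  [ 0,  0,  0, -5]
x^4 + 20*x^3 + 150*x^2 + 500*x + 625

Expanding det(x·I − A) (e.g. by cofactor expansion or by noting that A is similar to its Jordan form J, which has the same characteristic polynomial as A) gives
  χ_A(x) = x^4 + 20*x^3 + 150*x^2 + 500*x + 625
which factors as (x + 5)^4. The eigenvalues (with algebraic multiplicities) are λ = -5 with multiplicity 4.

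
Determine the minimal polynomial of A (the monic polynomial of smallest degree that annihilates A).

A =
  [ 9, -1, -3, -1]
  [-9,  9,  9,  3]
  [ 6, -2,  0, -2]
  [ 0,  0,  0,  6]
x^2 - 12*x + 36

The characteristic polynomial is χ_A(x) = (x - 6)^4, so the eigenvalues are known. The minimal polynomial is
  m_A(x) = Π_λ (x − λ)^{k_λ}
where k_λ is the size of the *largest* Jordan block for λ (equivalently, the smallest k with (A − λI)^k v = 0 for every generalised eigenvector v of λ).

  λ = 6: largest Jordan block has size 2, contributing (x − 6)^2

So m_A(x) = (x - 6)^2 = x^2 - 12*x + 36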